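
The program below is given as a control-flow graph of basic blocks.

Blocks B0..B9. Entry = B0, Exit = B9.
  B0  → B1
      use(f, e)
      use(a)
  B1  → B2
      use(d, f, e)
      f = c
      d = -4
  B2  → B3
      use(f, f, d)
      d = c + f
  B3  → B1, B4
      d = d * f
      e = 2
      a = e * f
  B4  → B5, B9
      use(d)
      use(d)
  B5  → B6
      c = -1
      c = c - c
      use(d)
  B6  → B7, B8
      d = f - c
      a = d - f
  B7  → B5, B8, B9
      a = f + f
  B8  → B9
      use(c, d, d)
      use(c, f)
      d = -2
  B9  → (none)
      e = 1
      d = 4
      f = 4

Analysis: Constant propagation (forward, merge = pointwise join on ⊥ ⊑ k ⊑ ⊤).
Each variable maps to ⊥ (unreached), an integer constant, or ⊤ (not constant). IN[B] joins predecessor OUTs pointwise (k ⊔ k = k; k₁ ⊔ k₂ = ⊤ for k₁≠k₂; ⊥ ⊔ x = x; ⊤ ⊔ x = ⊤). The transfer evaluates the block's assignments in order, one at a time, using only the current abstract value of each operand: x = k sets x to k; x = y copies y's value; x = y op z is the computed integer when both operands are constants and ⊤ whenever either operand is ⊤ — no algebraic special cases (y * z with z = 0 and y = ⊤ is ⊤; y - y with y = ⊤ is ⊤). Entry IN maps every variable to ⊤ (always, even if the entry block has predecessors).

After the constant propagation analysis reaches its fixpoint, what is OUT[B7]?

Fixpoint table:
  B0: | IN=(all ⊤) | OUT=(all ⊤)
  B1: | IN=(all ⊤) | OUT={d:-4; rest ⊤}
  B2: | IN={d:-4; rest ⊤} | OUT=(all ⊤)
  B3: | IN=(all ⊤) | OUT={e:2; rest ⊤}
  B4: | IN={e:2; rest ⊤} | OUT={e:2; rest ⊤}
  B5: | IN={e:2; rest ⊤} | OUT={c:0, e:2; rest ⊤}
  B6: | IN={c:0, e:2; rest ⊤} | OUT={c:0, e:2; rest ⊤}
  B7: | IN={c:0, e:2; rest ⊤} | OUT={c:0, e:2; rest ⊤}
  B8: | IN={c:0, e:2; rest ⊤} | OUT={c:0, d:-2, e:2; rest ⊤}
  B9: | IN={e:2; rest ⊤} | OUT={d:4, e:1, f:4; rest ⊤}

Merge at B7: IN[B7] = OUT[B6] = {a: ⊤, b: ⊤, c: 0, d: ⊤, e: 2, f: ⊤}
Applying B7's transfer function to that IN value gives OUT[B7] (row B7 above).

Answer: {a: ⊤, b: ⊤, c: 0, d: ⊤, e: 2, f: ⊤}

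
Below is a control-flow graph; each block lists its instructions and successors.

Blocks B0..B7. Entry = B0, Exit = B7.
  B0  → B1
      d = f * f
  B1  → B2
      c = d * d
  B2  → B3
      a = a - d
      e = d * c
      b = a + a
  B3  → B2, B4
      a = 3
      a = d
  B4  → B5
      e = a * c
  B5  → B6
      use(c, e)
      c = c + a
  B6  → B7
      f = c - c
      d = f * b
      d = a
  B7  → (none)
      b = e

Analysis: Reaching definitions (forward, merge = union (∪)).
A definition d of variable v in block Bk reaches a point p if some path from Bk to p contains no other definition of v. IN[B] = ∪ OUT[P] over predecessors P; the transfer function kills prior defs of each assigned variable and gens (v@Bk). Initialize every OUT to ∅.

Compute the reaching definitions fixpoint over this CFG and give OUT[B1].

Per-block solution:
  B0: | IN={} | OUT={d@B0}
  B1: | IN={d@B0} | OUT={c@B1, d@B0}
  B2: | IN={a@B3, b@B2, c@B1, d@B0, e@B2} | OUT={a@B2, b@B2, c@B1, d@B0, e@B2}
  B3: | IN={a@B2, b@B2, c@B1, d@B0, e@B2} | OUT={a@B3, b@B2, c@B1, d@B0, e@B2}
  B4: | IN={a@B3, b@B2, c@B1, d@B0, e@B2} | OUT={a@B3, b@B2, c@B1, d@B0, e@B4}
  B5: | IN={a@B3, b@B2, c@B1, d@B0, e@B4} | OUT={a@B3, b@B2, c@B5, d@B0, e@B4}
  B6: | IN={a@B3, b@B2, c@B5, d@B0, e@B4} | OUT={a@B3, b@B2, c@B5, d@B6, e@B4, f@B6}
  B7: | IN={a@B3, b@B2, c@B5, d@B6, e@B4, f@B6} | OUT={a@B3, b@B7, c@B5, d@B6, e@B4, f@B6}

Merge at B1: IN[B1] = OUT[B0] = {d@B0}
Applying B1's transfer function to that IN value gives OUT[B1] (row B1 above).

Answer: {c@B1, d@B0}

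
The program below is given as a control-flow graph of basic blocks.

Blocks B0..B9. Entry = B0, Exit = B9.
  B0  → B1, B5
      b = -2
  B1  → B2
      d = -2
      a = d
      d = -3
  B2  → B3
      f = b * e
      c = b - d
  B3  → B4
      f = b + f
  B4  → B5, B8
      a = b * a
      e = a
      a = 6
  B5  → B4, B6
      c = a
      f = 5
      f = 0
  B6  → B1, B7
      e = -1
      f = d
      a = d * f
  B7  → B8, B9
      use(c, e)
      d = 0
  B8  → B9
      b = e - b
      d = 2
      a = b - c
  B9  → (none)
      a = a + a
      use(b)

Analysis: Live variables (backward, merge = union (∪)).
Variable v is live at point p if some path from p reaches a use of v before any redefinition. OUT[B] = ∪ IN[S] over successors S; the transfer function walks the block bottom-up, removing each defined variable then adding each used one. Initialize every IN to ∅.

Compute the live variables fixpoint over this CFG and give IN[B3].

Fixpoint table:
  B0:   IN={a, d, e}   OUT={a, b, d, e}
  B1:   IN={b, e}   OUT={a, b, d, e}
  B2:   IN={a, b, d, e}   OUT={a, b, c, d, f}
  B3:   IN={a, b, c, d, f}   OUT={a, b, c, d}
  B4:   IN={a, b, c, d}   OUT={a, b, c, d, e}
  B5:   IN={a, b, d}   OUT={a, b, c, d}
  B6:   IN={b, c, d}   OUT={a, b, c, e}
  B7:   IN={a, b, c, e}   OUT={a, b, c, e}
  B8:   IN={b, c, e}   OUT={a, b}
  B9:   IN={a, b}   OUT={}

Merge at B3: OUT[B3] = IN[B4] = {a, b, c, d}
Applying B3's transfer function to that OUT value gives IN[B3] (row B3 above).

Answer: {a, b, c, d, f}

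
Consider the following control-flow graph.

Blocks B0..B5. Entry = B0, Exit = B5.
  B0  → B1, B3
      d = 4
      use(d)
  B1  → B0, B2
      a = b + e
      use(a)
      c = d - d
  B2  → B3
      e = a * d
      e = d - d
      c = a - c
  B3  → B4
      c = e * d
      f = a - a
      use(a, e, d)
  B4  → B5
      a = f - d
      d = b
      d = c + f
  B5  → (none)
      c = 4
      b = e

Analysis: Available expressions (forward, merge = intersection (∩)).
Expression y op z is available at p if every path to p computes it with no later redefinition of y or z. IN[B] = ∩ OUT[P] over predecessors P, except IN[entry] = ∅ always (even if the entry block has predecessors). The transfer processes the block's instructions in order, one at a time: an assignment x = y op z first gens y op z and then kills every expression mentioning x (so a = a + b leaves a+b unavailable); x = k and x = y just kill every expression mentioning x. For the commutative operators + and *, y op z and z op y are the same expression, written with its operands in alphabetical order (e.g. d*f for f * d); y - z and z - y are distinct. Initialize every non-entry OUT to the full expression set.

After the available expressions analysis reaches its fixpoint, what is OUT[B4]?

Fixpoint table:
  B0: | IN={} | OUT={}
  B1: | IN={} | OUT={b+e, d-d}
  B2: | IN={b+e, d-d} | OUT={a*d, d-d}
  B3: | IN={} | OUT={a-a, d*e}
  B4: | IN={a-a, d*e} | OUT={c+f}
  B5: | IN={c+f} | OUT={}

Merge at B4: IN[B4] = OUT[B3] = {a-a, d*e}
Applying B4's transfer function to that IN value gives OUT[B4] (row B4 above).

Answer: {c+f}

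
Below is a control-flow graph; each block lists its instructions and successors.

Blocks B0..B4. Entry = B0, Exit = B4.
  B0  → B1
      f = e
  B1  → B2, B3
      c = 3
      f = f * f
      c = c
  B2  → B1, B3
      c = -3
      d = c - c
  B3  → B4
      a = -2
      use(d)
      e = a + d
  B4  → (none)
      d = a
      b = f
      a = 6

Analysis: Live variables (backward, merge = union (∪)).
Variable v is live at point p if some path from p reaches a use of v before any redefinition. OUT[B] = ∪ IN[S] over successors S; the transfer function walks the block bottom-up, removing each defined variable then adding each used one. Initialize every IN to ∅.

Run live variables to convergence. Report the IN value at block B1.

Fixpoint table:
  B0: | IN={d, e} | OUT={d, f}
  B1: | IN={d, f} | OUT={d, f}
  B2: | IN={f} | OUT={d, f}
  B3: | IN={d, f} | OUT={a, f}
  B4: | IN={a, f} | OUT={}

Merge at B1: OUT[B1] = IN[B2] ⊔ IN[B3] = {d, f}
Applying B1's transfer function to that OUT value gives IN[B1] (row B1 above).

Answer: {d, f}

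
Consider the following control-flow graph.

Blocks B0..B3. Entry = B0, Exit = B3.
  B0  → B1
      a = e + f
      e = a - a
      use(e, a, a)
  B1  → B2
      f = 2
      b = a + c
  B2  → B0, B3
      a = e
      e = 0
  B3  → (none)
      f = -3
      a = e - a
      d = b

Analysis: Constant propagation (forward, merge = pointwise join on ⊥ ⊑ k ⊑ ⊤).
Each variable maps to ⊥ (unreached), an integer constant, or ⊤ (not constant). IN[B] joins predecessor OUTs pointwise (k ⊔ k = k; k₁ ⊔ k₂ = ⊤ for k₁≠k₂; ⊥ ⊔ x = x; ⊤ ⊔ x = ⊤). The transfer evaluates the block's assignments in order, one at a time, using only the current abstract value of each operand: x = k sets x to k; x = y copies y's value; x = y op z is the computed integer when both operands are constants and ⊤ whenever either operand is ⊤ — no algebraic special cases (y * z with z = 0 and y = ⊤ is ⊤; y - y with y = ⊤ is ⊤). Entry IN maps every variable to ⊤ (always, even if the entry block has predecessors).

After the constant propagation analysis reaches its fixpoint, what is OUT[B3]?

Per-block solution:
  B0:   IN=(all ⊤)   OUT=(all ⊤)
  B1:   IN=(all ⊤)   OUT={f:2; rest ⊤}
  B2:   IN={f:2; rest ⊤}   OUT={e:0, f:2; rest ⊤}
  B3:   IN={e:0, f:2; rest ⊤}   OUT={e:0, f:-3; rest ⊤}

Merge at B3: IN[B3] = OUT[B2] = {a: ⊤, b: ⊤, c: ⊤, d: ⊤, e: 0, f: 2}
Applying B3's transfer function to that IN value gives OUT[B3] (row B3 above).

Answer: {a: ⊤, b: ⊤, c: ⊤, d: ⊤, e: 0, f: -3}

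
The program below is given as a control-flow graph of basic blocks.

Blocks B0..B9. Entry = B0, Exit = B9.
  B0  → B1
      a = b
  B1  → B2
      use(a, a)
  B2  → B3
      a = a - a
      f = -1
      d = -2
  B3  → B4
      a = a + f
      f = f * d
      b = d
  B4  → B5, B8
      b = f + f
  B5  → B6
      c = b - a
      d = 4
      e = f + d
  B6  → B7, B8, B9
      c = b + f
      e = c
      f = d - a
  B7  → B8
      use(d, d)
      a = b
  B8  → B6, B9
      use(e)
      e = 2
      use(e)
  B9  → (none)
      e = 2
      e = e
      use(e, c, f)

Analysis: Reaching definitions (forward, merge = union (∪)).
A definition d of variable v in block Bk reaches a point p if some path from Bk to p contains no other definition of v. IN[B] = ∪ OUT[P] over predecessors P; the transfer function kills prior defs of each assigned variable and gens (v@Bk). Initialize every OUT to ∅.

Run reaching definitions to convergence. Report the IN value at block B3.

Fixpoint table:
  B0: | IN={} | OUT={a@B0}
  B1: | IN={a@B0} | OUT={a@B0}
  B2: | IN={a@B0} | OUT={a@B2, d@B2, f@B2}
  B3: | IN={a@B2, d@B2, f@B2} | OUT={a@B3, b@B3, d@B2, f@B3}
  B4: | IN={a@B3, b@B3, d@B2, f@B3} | OUT={a@B3, b@B4, d@B2, f@B3}
  B5: | IN={a@B3, b@B4, d@B2, f@B3} | OUT={a@B3, b@B4, c@B5, d@B5, e@B5, f@B3}
  B6: | IN={a@B3, a@B7, b@B4, c@B5, c@B6, d@B2, d@B5, e@B5, e@B8, f@B3, f@B6} | OUT={a@B3, a@B7, b@B4, c@B6, d@B2, d@B5, e@B6, f@B6}
  B7: | IN={a@B3, a@B7, b@B4, c@B6, d@B2, d@B5, e@B6, f@B6} | OUT={a@B7, b@B4, c@B6, d@B2, d@B5, e@B6, f@B6}
  B8: | IN={a@B3, a@B7, b@B4, c@B6, d@B2, d@B5, e@B6, f@B3, f@B6} | OUT={a@B3, a@B7, b@B4, c@B6, d@B2, d@B5, e@B8, f@B3, f@B6}
  B9: | IN={a@B3, a@B7, b@B4, c@B6, d@B2, d@B5, e@B6, e@B8, f@B3, f@B6} | OUT={a@B3, a@B7, b@B4, c@B6, d@B2, d@B5, e@B9, f@B3, f@B6}

Merge at B3: IN[B3] = OUT[B2] = {a@B2, d@B2, f@B2}

Answer: {a@B2, d@B2, f@B2}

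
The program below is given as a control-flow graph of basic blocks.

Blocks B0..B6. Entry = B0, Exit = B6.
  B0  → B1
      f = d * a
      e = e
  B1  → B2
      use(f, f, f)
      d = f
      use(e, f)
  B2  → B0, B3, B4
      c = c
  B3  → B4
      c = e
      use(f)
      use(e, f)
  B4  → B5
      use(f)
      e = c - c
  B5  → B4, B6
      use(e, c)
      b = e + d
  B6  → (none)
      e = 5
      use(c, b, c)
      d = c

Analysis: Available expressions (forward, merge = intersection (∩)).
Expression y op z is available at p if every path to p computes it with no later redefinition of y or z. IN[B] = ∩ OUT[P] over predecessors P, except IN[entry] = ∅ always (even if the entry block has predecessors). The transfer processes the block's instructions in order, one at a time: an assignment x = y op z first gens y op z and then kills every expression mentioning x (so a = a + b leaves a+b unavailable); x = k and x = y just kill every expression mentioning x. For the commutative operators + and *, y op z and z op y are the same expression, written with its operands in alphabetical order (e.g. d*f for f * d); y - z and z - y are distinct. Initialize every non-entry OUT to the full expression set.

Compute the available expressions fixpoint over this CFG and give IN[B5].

Answer: {c-c}

Working:
Per-block solution:
  B0:   IN={}   OUT={a*d}
  B1:   IN={a*d}   OUT={}
  B2:   IN={}   OUT={}
  B3:   IN={}   OUT={}
  B4:   IN={}   OUT={c-c}
  B5:   IN={c-c}   OUT={c-c, d+e}
  B6:   IN={c-c, d+e}   OUT={c-c}

Merge at B5: IN[B5] = OUT[B4] = {c-c}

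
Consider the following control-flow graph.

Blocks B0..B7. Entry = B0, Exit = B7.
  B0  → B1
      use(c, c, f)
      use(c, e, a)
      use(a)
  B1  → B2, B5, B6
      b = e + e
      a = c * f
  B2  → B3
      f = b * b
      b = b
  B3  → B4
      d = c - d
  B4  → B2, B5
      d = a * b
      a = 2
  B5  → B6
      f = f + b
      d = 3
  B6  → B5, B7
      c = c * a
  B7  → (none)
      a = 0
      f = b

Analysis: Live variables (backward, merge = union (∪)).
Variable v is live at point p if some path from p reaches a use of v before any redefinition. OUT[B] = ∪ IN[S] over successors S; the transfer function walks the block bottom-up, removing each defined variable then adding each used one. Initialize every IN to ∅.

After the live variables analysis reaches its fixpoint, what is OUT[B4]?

Fixpoint table:
  B0:   IN={a, c, d, e, f}   OUT={c, d, e, f}
  B1:   IN={c, d, e, f}   OUT={a, b, c, d, f}
  B2:   IN={a, b, c, d}   OUT={a, b, c, d, f}
  B3:   IN={a, b, c, d, f}   OUT={a, b, c, f}
  B4:   IN={a, b, c, f}   OUT={a, b, c, d, f}
  B5:   IN={a, b, c, f}   OUT={a, b, c, f}
  B6:   IN={a, b, c, f}   OUT={a, b, c, f}
  B7:   IN={b}   OUT={}

Merge at B4: OUT[B4] = IN[B2] ⊔ IN[B5] = {a, b, c, d, f}

Answer: {a, b, c, d, f}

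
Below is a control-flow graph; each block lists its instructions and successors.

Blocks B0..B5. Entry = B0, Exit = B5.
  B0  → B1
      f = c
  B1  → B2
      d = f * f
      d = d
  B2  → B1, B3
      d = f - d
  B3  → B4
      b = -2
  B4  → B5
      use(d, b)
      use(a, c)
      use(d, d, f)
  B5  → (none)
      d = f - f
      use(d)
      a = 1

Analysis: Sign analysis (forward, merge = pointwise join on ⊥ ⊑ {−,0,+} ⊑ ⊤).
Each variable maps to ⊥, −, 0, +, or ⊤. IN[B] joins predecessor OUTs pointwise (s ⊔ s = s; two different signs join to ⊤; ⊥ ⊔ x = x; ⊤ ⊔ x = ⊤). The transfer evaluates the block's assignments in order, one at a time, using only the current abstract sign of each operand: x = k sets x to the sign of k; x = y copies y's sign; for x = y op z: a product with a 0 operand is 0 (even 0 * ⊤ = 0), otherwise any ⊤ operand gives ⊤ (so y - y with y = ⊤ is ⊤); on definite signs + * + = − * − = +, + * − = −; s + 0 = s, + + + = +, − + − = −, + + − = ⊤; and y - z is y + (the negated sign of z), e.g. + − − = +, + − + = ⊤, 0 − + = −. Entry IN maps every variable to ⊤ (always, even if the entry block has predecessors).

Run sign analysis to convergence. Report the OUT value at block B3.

Answer: {a: ⊤, b: -, c: ⊤, d: ⊤, e: ⊤, f: ⊤}

Working:
Converged values:
  B0: | IN=(all ⊤) | OUT=(all ⊤)
  B1: | IN=(all ⊤) | OUT=(all ⊤)
  B2: | IN=(all ⊤) | OUT=(all ⊤)
  B3: | IN=(all ⊤) | OUT={b:-; rest ⊤}
  B4: | IN={b:-; rest ⊤} | OUT={b:-; rest ⊤}
  B5: | IN={b:-; rest ⊤} | OUT={a:+, b:-; rest ⊤}

Merge at B3: IN[B3] = OUT[B2] = {a: ⊤, b: ⊤, c: ⊤, d: ⊤, e: ⊤, f: ⊤}
Applying B3's transfer function to that IN value gives OUT[B3] (row B3 above).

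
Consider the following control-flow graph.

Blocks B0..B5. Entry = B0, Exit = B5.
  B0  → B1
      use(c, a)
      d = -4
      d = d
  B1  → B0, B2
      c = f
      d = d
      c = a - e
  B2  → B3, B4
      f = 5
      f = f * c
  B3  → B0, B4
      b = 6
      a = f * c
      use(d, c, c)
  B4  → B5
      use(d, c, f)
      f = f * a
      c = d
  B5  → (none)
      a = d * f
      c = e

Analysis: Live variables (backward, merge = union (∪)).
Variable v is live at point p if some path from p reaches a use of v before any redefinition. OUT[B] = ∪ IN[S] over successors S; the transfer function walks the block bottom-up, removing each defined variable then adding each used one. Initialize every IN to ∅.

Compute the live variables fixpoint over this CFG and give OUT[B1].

Per-block solution:
  B0:  IN={a, c, e, f}  OUT={a, d, e, f}
  B1:  IN={a, d, e, f}  OUT={a, c, d, e, f}
  B2:  IN={a, c, d, e}  OUT={a, c, d, e, f}
  B3:  IN={c, d, e, f}  OUT={a, c, d, e, f}
  B4:  IN={a, c, d, e, f}  OUT={d, e, f}
  B5:  IN={d, e, f}  OUT={}

Merge at B1: OUT[B1] = IN[B0] ⊔ IN[B2] = {a, c, d, e, f}

Answer: {a, c, d, e, f}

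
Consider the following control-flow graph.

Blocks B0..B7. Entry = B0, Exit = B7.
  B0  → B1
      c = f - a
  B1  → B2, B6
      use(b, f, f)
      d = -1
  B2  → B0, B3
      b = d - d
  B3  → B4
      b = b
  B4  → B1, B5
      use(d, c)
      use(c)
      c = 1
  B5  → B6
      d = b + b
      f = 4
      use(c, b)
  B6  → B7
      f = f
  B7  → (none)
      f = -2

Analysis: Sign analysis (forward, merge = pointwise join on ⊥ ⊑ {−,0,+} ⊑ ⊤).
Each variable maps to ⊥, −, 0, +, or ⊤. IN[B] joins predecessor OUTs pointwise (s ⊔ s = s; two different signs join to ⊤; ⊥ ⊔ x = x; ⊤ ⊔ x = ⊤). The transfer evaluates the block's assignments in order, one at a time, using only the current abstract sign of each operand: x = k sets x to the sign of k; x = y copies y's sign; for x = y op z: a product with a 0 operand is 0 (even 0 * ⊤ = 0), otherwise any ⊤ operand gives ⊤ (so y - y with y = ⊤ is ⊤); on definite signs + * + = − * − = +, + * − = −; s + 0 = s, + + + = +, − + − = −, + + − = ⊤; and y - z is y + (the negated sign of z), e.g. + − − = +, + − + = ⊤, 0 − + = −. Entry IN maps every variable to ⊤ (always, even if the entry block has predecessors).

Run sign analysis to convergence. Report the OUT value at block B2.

Converged values:
  B0: | IN=(all ⊤) | OUT=(all ⊤)
  B1: | IN=(all ⊤) | OUT={d:-; rest ⊤}
  B2: | IN={d:-; rest ⊤} | OUT={d:-; rest ⊤}
  B3: | IN={d:-; rest ⊤} | OUT={d:-; rest ⊤}
  B4: | IN={d:-; rest ⊤} | OUT={c:+, d:-; rest ⊤}
  B5: | IN={c:+, d:-; rest ⊤} | OUT={c:+, f:+; rest ⊤}
  B6: | IN=(all ⊤) | OUT=(all ⊤)
  B7: | IN=(all ⊤) | OUT={f:-; rest ⊤}

Merge at B2: IN[B2] = OUT[B1] = {a: ⊤, b: ⊤, c: ⊤, d: -, e: ⊤, f: ⊤}
Applying B2's transfer function to that IN value gives OUT[B2] (row B2 above).

Answer: {a: ⊤, b: ⊤, c: ⊤, d: -, e: ⊤, f: ⊤}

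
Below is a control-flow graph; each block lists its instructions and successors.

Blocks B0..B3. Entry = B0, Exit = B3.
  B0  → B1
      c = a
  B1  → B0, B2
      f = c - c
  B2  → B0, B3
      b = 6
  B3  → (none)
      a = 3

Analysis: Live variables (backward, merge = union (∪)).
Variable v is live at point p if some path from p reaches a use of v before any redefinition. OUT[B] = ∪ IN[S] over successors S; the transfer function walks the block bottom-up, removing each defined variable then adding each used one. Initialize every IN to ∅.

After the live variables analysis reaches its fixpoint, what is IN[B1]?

Answer: {a, c}

Derivation:
Fixpoint table:
  B0:  IN={a}  OUT={a, c}
  B1:  IN={a, c}  OUT={a}
  B2:  IN={a}  OUT={a}
  B3:  IN={}  OUT={}

Merge at B1: OUT[B1] = IN[B0] ⊔ IN[B2] = {a}
Applying B1's transfer function to that OUT value gives IN[B1] (row B1 above).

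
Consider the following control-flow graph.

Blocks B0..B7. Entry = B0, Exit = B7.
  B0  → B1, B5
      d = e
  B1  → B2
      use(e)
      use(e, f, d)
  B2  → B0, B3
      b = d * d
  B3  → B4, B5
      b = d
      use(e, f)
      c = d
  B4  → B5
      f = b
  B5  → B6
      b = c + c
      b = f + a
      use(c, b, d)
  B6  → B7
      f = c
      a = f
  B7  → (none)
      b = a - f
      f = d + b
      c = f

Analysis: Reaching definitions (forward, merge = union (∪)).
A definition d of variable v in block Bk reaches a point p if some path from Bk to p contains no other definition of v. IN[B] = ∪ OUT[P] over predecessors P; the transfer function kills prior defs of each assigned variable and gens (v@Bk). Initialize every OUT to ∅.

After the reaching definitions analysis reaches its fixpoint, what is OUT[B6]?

Answer: {a@B6, b@B5, c@B3, d@B0, f@B6}

Trace:
Per-block solution:
  B0: | IN={b@B2, d@B0} | OUT={b@B2, d@B0}
  B1: | IN={b@B2, d@B0} | OUT={b@B2, d@B0}
  B2: | IN={b@B2, d@B0} | OUT={b@B2, d@B0}
  B3: | IN={b@B2, d@B0} | OUT={b@B3, c@B3, d@B0}
  B4: | IN={b@B3, c@B3, d@B0} | OUT={b@B3, c@B3, d@B0, f@B4}
  B5: | IN={b@B2, b@B3, c@B3, d@B0, f@B4} | OUT={b@B5, c@B3, d@B0, f@B4}
  B6: | IN={b@B5, c@B3, d@B0, f@B4} | OUT={a@B6, b@B5, c@B3, d@B0, f@B6}
  B7: | IN={a@B6, b@B5, c@B3, d@B0, f@B6} | OUT={a@B6, b@B7, c@B7, d@B0, f@B7}

Merge at B6: IN[B6] = OUT[B5] = {b@B5, c@B3, d@B0, f@B4}
Applying B6's transfer function to that IN value gives OUT[B6] (row B6 above).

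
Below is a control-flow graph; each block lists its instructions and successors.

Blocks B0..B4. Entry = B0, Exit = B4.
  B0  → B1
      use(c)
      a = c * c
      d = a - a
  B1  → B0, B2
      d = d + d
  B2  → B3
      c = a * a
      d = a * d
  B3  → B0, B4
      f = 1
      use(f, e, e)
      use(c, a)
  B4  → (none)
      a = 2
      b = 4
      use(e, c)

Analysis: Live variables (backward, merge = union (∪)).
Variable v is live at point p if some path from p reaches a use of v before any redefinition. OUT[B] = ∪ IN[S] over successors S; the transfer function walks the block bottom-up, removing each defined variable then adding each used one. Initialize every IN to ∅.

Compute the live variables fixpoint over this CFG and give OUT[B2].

Answer: {a, c, e}

Working:
Per-block solution:
  B0: | IN={c, e} | OUT={a, c, d, e}
  B1: | IN={a, c, d, e} | OUT={a, c, d, e}
  B2: | IN={a, d, e} | OUT={a, c, e}
  B3: | IN={a, c, e} | OUT={c, e}
  B4: | IN={c, e} | OUT={}

Merge at B2: OUT[B2] = IN[B3] = {a, c, e}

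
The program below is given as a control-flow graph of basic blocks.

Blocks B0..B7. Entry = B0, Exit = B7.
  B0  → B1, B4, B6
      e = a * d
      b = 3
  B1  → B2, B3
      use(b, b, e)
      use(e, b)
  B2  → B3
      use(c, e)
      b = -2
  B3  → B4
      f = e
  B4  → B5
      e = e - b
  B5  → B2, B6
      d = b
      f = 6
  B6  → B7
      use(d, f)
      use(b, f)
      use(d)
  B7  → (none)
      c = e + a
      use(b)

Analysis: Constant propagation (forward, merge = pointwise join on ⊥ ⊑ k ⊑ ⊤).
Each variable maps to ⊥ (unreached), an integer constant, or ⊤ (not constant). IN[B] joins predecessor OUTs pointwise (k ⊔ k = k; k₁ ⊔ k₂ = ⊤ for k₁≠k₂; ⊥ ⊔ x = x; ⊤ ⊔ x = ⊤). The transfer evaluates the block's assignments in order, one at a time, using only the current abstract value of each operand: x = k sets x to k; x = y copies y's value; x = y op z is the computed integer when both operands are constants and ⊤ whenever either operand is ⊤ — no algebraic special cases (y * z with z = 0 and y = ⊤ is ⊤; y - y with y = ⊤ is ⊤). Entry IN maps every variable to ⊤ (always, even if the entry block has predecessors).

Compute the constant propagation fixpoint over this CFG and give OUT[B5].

Converged values:
  B0:  IN=(all ⊤)  OUT={b:3; rest ⊤}
  B1:  IN={b:3; rest ⊤}  OUT={b:3; rest ⊤}
  B2:  IN=(all ⊤)  OUT={b:-2; rest ⊤}
  B3:  IN=(all ⊤)  OUT=(all ⊤)
  B4:  IN=(all ⊤)  OUT=(all ⊤)
  B5:  IN=(all ⊤)  OUT={f:6; rest ⊤}
  B6:  IN=(all ⊤)  OUT=(all ⊤)
  B7:  IN=(all ⊤)  OUT=(all ⊤)

Merge at B5: IN[B5] = OUT[B4] = {a: ⊤, b: ⊤, c: ⊤, d: ⊤, e: ⊤, f: ⊤}
Applying B5's transfer function to that IN value gives OUT[B5] (row B5 above).

Answer: {a: ⊤, b: ⊤, c: ⊤, d: ⊤, e: ⊤, f: 6}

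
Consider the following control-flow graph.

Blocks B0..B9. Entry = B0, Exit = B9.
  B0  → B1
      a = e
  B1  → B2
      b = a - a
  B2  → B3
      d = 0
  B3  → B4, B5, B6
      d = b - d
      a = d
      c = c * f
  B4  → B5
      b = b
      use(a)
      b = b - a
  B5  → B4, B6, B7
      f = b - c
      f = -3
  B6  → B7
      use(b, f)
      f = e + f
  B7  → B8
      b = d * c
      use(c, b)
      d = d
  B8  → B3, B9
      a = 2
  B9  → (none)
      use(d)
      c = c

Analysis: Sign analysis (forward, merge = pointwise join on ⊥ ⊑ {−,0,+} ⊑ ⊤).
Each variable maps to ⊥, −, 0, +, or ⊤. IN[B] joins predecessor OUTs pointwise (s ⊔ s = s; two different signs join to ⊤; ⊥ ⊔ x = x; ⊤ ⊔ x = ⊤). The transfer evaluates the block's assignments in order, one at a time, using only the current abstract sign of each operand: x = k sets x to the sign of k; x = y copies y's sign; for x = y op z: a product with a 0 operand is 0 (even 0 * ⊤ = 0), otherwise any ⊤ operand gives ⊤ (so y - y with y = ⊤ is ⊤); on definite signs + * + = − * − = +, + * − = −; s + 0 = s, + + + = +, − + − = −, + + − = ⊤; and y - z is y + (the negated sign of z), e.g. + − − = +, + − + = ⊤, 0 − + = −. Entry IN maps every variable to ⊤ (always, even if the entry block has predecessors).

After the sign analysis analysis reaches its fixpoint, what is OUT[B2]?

Per-block solution:
  B0: | IN=(all ⊤) | OUT=(all ⊤)
  B1: | IN=(all ⊤) | OUT=(all ⊤)
  B2: | IN=(all ⊤) | OUT={d:0; rest ⊤}
  B3: | IN=(all ⊤) | OUT=(all ⊤)
  B4: | IN=(all ⊤) | OUT=(all ⊤)
  B5: | IN=(all ⊤) | OUT={f:-; rest ⊤}
  B6: | IN=(all ⊤) | OUT=(all ⊤)
  B7: | IN=(all ⊤) | OUT=(all ⊤)
  B8: | IN=(all ⊤) | OUT={a:+; rest ⊤}
  B9: | IN={a:+; rest ⊤} | OUT={a:+; rest ⊤}

Merge at B2: IN[B2] = OUT[B1] = {a: ⊤, b: ⊤, c: ⊤, d: ⊤, e: ⊤, f: ⊤}
Applying B2's transfer function to that IN value gives OUT[B2] (row B2 above).

Answer: {a: ⊤, b: ⊤, c: ⊤, d: 0, e: ⊤, f: ⊤}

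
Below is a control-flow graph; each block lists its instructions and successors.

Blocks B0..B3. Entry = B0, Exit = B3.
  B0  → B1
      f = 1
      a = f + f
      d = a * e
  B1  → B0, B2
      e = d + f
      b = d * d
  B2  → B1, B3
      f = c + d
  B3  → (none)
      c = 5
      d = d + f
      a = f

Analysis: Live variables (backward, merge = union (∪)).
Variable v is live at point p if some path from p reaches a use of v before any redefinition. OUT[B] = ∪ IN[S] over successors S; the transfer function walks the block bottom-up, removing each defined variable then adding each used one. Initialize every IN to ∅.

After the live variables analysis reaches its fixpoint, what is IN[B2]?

Per-block solution:
  B0:  IN={c, e}  OUT={c, d, f}
  B1:  IN={c, d, f}  OUT={c, d, e}
  B2:  IN={c, d}  OUT={c, d, f}
  B3:  IN={d, f}  OUT={}

Merge at B2: OUT[B2] = IN[B1] ⊔ IN[B3] = {c, d, f}
Applying B2's transfer function to that OUT value gives IN[B2] (row B2 above).

Answer: {c, d}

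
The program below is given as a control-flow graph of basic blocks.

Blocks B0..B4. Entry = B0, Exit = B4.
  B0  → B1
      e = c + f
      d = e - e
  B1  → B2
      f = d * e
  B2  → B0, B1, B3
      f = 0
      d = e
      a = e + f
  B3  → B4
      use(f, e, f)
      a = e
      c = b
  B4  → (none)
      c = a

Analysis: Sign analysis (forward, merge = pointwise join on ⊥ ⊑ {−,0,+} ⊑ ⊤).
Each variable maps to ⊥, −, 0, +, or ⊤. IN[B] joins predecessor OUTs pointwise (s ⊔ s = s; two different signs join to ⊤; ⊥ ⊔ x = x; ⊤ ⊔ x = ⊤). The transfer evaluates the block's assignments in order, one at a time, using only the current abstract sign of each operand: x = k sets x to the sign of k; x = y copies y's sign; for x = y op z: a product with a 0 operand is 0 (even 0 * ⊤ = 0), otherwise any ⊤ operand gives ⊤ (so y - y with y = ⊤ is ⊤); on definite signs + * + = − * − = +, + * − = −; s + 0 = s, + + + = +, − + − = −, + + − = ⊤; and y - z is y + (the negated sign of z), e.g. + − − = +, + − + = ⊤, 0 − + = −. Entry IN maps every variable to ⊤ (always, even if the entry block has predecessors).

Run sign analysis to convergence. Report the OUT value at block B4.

Answer: {a: ⊤, b: ⊤, c: ⊤, d: ⊤, e: ⊤, f: 0}

Working:
Converged values:
  B0: | IN=(all ⊤) | OUT=(all ⊤)
  B1: | IN=(all ⊤) | OUT=(all ⊤)
  B2: | IN=(all ⊤) | OUT={f:0; rest ⊤}
  B3: | IN={f:0; rest ⊤} | OUT={f:0; rest ⊤}
  B4: | IN={f:0; rest ⊤} | OUT={f:0; rest ⊤}

Merge at B4: IN[B4] = OUT[B3] = {a: ⊤, b: ⊤, c: ⊤, d: ⊤, e: ⊤, f: 0}
Applying B4's transfer function to that IN value gives OUT[B4] (row B4 above).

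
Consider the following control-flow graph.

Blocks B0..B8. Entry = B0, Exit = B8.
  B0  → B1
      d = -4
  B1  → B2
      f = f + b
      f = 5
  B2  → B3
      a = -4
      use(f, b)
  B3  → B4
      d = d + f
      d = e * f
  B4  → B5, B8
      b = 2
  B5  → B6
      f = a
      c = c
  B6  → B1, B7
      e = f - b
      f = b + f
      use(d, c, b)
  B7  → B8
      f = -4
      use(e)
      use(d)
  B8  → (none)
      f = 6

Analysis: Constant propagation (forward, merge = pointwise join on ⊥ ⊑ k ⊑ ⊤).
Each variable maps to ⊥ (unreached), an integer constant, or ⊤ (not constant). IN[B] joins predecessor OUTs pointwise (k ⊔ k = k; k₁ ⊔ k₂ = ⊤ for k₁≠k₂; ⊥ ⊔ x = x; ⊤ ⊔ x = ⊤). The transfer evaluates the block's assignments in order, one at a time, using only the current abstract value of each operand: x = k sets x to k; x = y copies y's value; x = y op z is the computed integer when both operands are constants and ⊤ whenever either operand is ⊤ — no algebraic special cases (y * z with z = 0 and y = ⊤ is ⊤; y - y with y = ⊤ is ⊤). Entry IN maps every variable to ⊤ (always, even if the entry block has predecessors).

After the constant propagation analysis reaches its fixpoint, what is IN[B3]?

Converged values:
  B0:   IN=(all ⊤)   OUT={d:-4; rest ⊤}
  B1:   IN=(all ⊤)   OUT={f:5; rest ⊤}
  B2:   IN={f:5; rest ⊤}   OUT={a:-4, f:5; rest ⊤}
  B3:   IN={a:-4, f:5; rest ⊤}   OUT={a:-4, f:5; rest ⊤}
  B4:   IN={a:-4, f:5; rest ⊤}   OUT={a:-4, b:2, f:5; rest ⊤}
  B5:   IN={a:-4, b:2, f:5; rest ⊤}   OUT={a:-4, b:2, f:-4; rest ⊤}
  B6:   IN={a:-4, b:2, f:-4; rest ⊤}   OUT={a:-4, b:2, e:-6, f:-2; rest ⊤}
  B7:   IN={a:-4, b:2, e:-6, f:-2; rest ⊤}   OUT={a:-4, b:2, e:-6, f:-4; rest ⊤}
  B8:   IN={a:-4, b:2; rest ⊤}   OUT={a:-4, b:2, f:6; rest ⊤}

Merge at B3: IN[B3] = OUT[B2] = {a: -4, b: ⊤, c: ⊤, d: ⊤, e: ⊤, f: 5}

Answer: {a: -4, b: ⊤, c: ⊤, d: ⊤, e: ⊤, f: 5}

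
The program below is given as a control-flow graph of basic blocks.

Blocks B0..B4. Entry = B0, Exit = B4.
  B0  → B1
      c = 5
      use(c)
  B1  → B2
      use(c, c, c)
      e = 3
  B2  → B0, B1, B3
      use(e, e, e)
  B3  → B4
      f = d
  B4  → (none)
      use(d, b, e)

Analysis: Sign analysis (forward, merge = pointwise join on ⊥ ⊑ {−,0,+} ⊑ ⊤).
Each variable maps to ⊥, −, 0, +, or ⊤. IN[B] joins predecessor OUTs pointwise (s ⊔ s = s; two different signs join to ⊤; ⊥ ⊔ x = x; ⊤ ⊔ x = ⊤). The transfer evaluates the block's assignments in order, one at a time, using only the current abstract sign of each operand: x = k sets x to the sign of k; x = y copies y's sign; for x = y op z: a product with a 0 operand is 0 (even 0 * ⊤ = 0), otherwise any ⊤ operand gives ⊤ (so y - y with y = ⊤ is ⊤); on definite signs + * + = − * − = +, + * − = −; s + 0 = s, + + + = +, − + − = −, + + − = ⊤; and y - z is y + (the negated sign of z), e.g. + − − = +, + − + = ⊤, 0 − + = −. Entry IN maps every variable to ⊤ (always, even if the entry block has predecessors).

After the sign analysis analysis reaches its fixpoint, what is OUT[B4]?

Converged values:
  B0:   IN=(all ⊤)   OUT={c:+; rest ⊤}
  B1:   IN={c:+; rest ⊤}   OUT={c:+, e:+; rest ⊤}
  B2:   IN={c:+, e:+; rest ⊤}   OUT={c:+, e:+; rest ⊤}
  B3:   IN={c:+, e:+; rest ⊤}   OUT={c:+, e:+; rest ⊤}
  B4:   IN={c:+, e:+; rest ⊤}   OUT={c:+, e:+; rest ⊤}

Merge at B4: IN[B4] = OUT[B3] = {a: ⊤, b: ⊤, c: +, d: ⊤, e: +, f: ⊤}
Applying B4's transfer function to that IN value gives OUT[B4] (row B4 above).

Answer: {a: ⊤, b: ⊤, c: +, d: ⊤, e: +, f: ⊤}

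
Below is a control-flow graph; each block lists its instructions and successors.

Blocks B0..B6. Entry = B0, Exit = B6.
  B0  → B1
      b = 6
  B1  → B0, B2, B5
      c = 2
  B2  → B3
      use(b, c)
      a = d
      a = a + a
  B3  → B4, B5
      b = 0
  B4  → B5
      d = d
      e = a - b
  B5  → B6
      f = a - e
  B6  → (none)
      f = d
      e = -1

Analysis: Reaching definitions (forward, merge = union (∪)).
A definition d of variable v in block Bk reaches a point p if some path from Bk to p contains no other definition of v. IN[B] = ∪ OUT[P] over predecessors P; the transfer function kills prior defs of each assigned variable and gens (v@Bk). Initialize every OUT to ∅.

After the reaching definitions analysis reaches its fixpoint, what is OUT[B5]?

Converged values:
  B0:  IN={b@B0, c@B1}  OUT={b@B0, c@B1}
  B1:  IN={b@B0, c@B1}  OUT={b@B0, c@B1}
  B2:  IN={b@B0, c@B1}  OUT={a@B2, b@B0, c@B1}
  B3:  IN={a@B2, b@B0, c@B1}  OUT={a@B2, b@B3, c@B1}
  B4:  IN={a@B2, b@B3, c@B1}  OUT={a@B2, b@B3, c@B1, d@B4, e@B4}
  B5:  IN={a@B2, b@B0, b@B3, c@B1, d@B4, e@B4}  OUT={a@B2, b@B0, b@B3, c@B1, d@B4, e@B4, f@B5}
  B6:  IN={a@B2, b@B0, b@B3, c@B1, d@B4, e@B4, f@B5}  OUT={a@B2, b@B0, b@B3, c@B1, d@B4, e@B6, f@B6}

Merge at B5: IN[B5] = OUT[B1] ⊔ OUT[B3] ⊔ OUT[B4] = {a@B2, b@B0, b@B3, c@B1, d@B4, e@B4}
Applying B5's transfer function to that IN value gives OUT[B5] (row B5 above).

Answer: {a@B2, b@B0, b@B3, c@B1, d@B4, e@B4, f@B5}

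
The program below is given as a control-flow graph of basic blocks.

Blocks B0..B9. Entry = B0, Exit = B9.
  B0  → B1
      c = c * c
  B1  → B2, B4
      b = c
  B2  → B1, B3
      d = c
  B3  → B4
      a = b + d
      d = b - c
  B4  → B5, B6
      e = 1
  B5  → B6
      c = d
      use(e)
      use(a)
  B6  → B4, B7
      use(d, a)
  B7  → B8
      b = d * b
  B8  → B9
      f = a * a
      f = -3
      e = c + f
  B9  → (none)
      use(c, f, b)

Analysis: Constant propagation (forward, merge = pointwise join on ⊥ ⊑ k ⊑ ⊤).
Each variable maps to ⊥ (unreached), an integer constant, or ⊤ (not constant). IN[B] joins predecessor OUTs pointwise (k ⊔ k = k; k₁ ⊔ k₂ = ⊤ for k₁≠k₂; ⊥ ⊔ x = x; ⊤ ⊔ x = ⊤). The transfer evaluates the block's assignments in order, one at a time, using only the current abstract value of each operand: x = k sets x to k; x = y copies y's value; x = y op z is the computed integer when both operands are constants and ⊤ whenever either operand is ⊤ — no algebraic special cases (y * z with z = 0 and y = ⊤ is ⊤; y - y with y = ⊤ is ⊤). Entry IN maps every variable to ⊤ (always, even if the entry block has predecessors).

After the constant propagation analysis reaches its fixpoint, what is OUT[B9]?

Answer: {a: ⊤, b: ⊤, c: ⊤, d: ⊤, e: ⊤, f: -3}

Working:
Fixpoint table:
  B0:  IN=(all ⊤)  OUT=(all ⊤)
  B1:  IN=(all ⊤)  OUT=(all ⊤)
  B2:  IN=(all ⊤)  OUT=(all ⊤)
  B3:  IN=(all ⊤)  OUT=(all ⊤)
  B4:  IN=(all ⊤)  OUT={e:1; rest ⊤}
  B5:  IN={e:1; rest ⊤}  OUT={e:1; rest ⊤}
  B6:  IN={e:1; rest ⊤}  OUT={e:1; rest ⊤}
  B7:  IN={e:1; rest ⊤}  OUT={e:1; rest ⊤}
  B8:  IN={e:1; rest ⊤}  OUT={f:-3; rest ⊤}
  B9:  IN={f:-3; rest ⊤}  OUT={f:-3; rest ⊤}

Merge at B9: IN[B9] = OUT[B8] = {a: ⊤, b: ⊤, c: ⊤, d: ⊤, e: ⊤, f: -3}
Applying B9's transfer function to that IN value gives OUT[B9] (row B9 above).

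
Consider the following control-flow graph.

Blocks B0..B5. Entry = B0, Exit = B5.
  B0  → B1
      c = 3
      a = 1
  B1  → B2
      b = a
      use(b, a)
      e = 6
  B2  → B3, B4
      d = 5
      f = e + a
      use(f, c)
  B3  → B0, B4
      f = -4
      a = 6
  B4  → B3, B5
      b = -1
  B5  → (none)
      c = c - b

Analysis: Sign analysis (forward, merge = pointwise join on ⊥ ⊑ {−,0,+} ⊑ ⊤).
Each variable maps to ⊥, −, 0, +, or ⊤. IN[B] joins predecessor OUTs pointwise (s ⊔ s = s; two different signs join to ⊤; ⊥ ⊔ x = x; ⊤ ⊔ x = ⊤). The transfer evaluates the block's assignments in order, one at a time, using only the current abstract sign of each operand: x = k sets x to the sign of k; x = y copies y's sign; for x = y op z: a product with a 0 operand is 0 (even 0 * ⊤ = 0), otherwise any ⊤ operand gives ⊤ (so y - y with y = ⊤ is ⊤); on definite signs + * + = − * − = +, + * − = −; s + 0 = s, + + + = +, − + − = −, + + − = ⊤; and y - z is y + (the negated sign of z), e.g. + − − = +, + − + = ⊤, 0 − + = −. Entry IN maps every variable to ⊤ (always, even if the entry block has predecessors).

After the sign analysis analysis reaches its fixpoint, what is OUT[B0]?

Answer: {a: +, b: ⊤, c: +, d: ⊤, e: ⊤, f: ⊤}

Working:
Converged values:
  B0:   IN=(all ⊤)   OUT={a:+, c:+; rest ⊤}
  B1:   IN={a:+, c:+; rest ⊤}   OUT={a:+, b:+, c:+, e:+; rest ⊤}
  B2:   IN={a:+, b:+, c:+, e:+; rest ⊤}   OUT={a:+, b:+, c:+, d:+, e:+, f:+; rest ⊤}
  B3:   IN={a:+, c:+, d:+, e:+; rest ⊤}   OUT={a:+, c:+, d:+, e:+, f:-; rest ⊤}
  B4:   IN={a:+, c:+, d:+, e:+; rest ⊤}   OUT={a:+, b:-, c:+, d:+, e:+; rest ⊤}
  B5:   IN={a:+, b:-, c:+, d:+, e:+; rest ⊤}   OUT={a:+, b:-, c:+, d:+, e:+; rest ⊤}

Merge at B0 (entry node, so the boundary value (all ⊤) is joined with the incoming edge(s)): IN[B0] = (all ⊤) ⊔ OUT[B3] = {a: ⊤, b: ⊤, c: ⊤, d: ⊤, e: ⊤, f: ⊤}
Applying B0's transfer function to that IN value gives OUT[B0] (row B0 above).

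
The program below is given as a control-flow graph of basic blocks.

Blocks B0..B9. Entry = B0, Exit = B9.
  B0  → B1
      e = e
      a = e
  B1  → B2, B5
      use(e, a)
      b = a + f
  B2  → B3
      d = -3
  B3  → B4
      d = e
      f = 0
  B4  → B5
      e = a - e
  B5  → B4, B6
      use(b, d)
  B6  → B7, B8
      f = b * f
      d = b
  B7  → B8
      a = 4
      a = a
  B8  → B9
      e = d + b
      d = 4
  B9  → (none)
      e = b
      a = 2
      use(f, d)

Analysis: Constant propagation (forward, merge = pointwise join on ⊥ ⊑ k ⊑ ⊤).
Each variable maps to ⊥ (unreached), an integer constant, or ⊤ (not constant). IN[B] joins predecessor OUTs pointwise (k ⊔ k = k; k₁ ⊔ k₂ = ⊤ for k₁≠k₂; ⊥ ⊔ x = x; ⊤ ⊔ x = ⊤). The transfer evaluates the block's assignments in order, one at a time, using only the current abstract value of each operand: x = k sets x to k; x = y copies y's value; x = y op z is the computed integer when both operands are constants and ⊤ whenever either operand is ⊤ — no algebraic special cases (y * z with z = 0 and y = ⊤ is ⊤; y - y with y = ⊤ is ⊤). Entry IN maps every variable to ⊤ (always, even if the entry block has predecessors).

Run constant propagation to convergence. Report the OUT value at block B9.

Answer: {a: 2, b: ⊤, c: ⊤, d: 4, e: ⊤, f: ⊤}

Derivation:
Per-block solution:
  B0:   IN=(all ⊤)   OUT=(all ⊤)
  B1:   IN=(all ⊤)   OUT=(all ⊤)
  B2:   IN=(all ⊤)   OUT={d:-3; rest ⊤}
  B3:   IN={d:-3; rest ⊤}   OUT={f:0; rest ⊤}
  B4:   IN=(all ⊤)   OUT=(all ⊤)
  B5:   IN=(all ⊤)   OUT=(all ⊤)
  B6:   IN=(all ⊤)   OUT=(all ⊤)
  B7:   IN=(all ⊤)   OUT={a:4; rest ⊤}
  B8:   IN=(all ⊤)   OUT={d:4; rest ⊤}
  B9:   IN={d:4; rest ⊤}   OUT={a:2, d:4; rest ⊤}

Merge at B9: IN[B9] = OUT[B8] = {a: ⊤, b: ⊤, c: ⊤, d: 4, e: ⊤, f: ⊤}
Applying B9's transfer function to that IN value gives OUT[B9] (row B9 above).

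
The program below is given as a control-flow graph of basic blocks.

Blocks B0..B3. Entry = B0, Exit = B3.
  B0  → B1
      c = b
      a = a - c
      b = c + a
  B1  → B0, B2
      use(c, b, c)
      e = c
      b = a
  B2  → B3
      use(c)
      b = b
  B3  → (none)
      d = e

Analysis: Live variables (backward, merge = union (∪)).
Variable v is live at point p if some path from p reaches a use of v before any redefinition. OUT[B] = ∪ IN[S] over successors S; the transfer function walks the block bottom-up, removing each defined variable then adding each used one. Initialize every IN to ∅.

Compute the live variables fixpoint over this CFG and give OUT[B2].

Per-block solution:
  B0: | IN={a, b} | OUT={a, b, c}
  B1: | IN={a, b, c} | OUT={a, b, c, e}
  B2: | IN={b, c, e} | OUT={e}
  B3: | IN={e} | OUT={}

Merge at B2: OUT[B2] = IN[B3] = {e}

Answer: {e}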